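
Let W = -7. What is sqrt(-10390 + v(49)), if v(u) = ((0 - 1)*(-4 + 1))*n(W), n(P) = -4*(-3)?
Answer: I*sqrt(10354) ≈ 101.75*I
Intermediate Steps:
n(P) = 12
v(u) = 36 (v(u) = ((0 - 1)*(-4 + 1))*12 = -1*(-3)*12 = 3*12 = 36)
sqrt(-10390 + v(49)) = sqrt(-10390 + 36) = sqrt(-10354) = I*sqrt(10354)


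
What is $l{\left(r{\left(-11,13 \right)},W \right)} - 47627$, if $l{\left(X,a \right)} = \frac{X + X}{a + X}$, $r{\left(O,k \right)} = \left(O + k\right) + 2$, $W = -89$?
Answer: $- \frac{4048303}{85} \approx -47627.0$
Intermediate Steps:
$r{\left(O,k \right)} = 2 + O + k$
$l{\left(X,a \right)} = \frac{2 X}{X + a}$
$l{\left(r{\left(-11,13 \right)},W \right)} - 47627 = \frac{2 \left(2 - 11 + 13\right)}{\left(2 - 11 + 13\right) - 89} - 47627 = 2 \cdot 4 \frac{1}{4 - 89} - 47627 = 2 \cdot 4 \frac{1}{-85} - 47627 = 2 \cdot 4 \left(- \frac{1}{85}\right) - 47627 = - \frac{8}{85} - 47627 = - \frac{4048303}{85}$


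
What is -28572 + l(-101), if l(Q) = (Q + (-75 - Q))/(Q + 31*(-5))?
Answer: -7314357/256 ≈ -28572.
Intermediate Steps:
l(Q) = -75/(-155 + Q) (l(Q) = -75/(Q - 155) = -75/(-155 + Q))
-28572 + l(-101) = -28572 - 75/(-155 - 101) = -28572 - 75/(-256) = -28572 - 75*(-1/256) = -28572 + 75/256 = -7314357/256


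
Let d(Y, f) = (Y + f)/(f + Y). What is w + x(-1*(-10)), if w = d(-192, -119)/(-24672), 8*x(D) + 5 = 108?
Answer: 317651/24672 ≈ 12.875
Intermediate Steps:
x(D) = 103/8 (x(D) = -5/8 + (⅛)*108 = -5/8 + 27/2 = 103/8)
d(Y, f) = 1 (d(Y, f) = (Y + f)/(Y + f) = 1)
w = -1/24672 (w = 1/(-24672) = 1*(-1/24672) = -1/24672 ≈ -4.0532e-5)
w + x(-1*(-10)) = -1/24672 + 103/8 = 317651/24672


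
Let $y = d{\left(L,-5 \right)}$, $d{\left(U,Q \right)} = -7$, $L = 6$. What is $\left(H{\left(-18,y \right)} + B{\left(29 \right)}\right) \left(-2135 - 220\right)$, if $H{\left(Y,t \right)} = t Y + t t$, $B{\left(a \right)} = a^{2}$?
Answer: $-2392680$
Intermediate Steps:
$y = -7$
$H{\left(Y,t \right)} = t^{2} + Y t$ ($H{\left(Y,t \right)} = Y t + t^{2} = t^{2} + Y t$)
$\left(H{\left(-18,y \right)} + B{\left(29 \right)}\right) \left(-2135 - 220\right) = \left(- 7 \left(-18 - 7\right) + 29^{2}\right) \left(-2135 - 220\right) = \left(\left(-7\right) \left(-25\right) + 841\right) \left(-2355\right) = \left(175 + 841\right) \left(-2355\right) = 1016 \left(-2355\right) = -2392680$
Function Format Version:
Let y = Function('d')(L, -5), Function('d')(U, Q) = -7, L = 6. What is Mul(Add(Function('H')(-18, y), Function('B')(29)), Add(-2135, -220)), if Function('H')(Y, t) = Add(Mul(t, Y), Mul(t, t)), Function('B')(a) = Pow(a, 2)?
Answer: -2392680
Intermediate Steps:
y = -7
Function('H')(Y, t) = Add(Pow(t, 2), Mul(Y, t)) (Function('H')(Y, t) = Add(Mul(Y, t), Pow(t, 2)) = Add(Pow(t, 2), Mul(Y, t)))
Mul(Add(Function('H')(-18, y), Function('B')(29)), Add(-2135, -220)) = Mul(Add(Mul(-7, Add(-18, -7)), Pow(29, 2)), Add(-2135, -220)) = Mul(Add(Mul(-7, -25), 841), -2355) = Mul(Add(175, 841), -2355) = Mul(1016, -2355) = -2392680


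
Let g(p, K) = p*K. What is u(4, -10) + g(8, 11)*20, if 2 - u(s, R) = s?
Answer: 1758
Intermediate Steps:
u(s, R) = 2 - s
g(p, K) = K*p
u(4, -10) + g(8, 11)*20 = (2 - 1*4) + (11*8)*20 = (2 - 4) + 88*20 = -2 + 1760 = 1758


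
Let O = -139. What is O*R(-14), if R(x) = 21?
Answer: -2919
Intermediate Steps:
O*R(-14) = -139*21 = -2919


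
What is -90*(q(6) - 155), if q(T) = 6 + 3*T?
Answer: 11790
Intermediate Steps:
-90*(q(6) - 155) = -90*((6 + 3*6) - 155) = -90*((6 + 18) - 155) = -90*(24 - 155) = -90*(-131) = 11790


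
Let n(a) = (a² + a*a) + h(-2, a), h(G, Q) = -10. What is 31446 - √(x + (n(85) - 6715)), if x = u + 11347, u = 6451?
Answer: 31446 - √25523 ≈ 31286.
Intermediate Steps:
n(a) = -10 + 2*a² (n(a) = (a² + a*a) - 10 = (a² + a²) - 10 = 2*a² - 10 = -10 + 2*a²)
x = 17798 (x = 6451 + 11347 = 17798)
31446 - √(x + (n(85) - 6715)) = 31446 - √(17798 + ((-10 + 2*85²) - 6715)) = 31446 - √(17798 + ((-10 + 2*7225) - 6715)) = 31446 - √(17798 + ((-10 + 14450) - 6715)) = 31446 - √(17798 + (14440 - 6715)) = 31446 - √(17798 + 7725) = 31446 - √25523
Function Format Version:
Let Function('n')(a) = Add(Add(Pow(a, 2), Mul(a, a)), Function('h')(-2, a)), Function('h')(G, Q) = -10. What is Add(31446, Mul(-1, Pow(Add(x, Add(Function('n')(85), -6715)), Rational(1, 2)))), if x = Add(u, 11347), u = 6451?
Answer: Add(31446, Mul(-1, Pow(25523, Rational(1, 2)))) ≈ 31286.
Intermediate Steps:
Function('n')(a) = Add(-10, Mul(2, Pow(a, 2))) (Function('n')(a) = Add(Add(Pow(a, 2), Mul(a, a)), -10) = Add(Add(Pow(a, 2), Pow(a, 2)), -10) = Add(Mul(2, Pow(a, 2)), -10) = Add(-10, Mul(2, Pow(a, 2))))
x = 17798 (x = Add(6451, 11347) = 17798)
Add(31446, Mul(-1, Pow(Add(x, Add(Function('n')(85), -6715)), Rational(1, 2)))) = Add(31446, Mul(-1, Pow(Add(17798, Add(Add(-10, Mul(2, Pow(85, 2))), -6715)), Rational(1, 2)))) = Add(31446, Mul(-1, Pow(Add(17798, Add(Add(-10, Mul(2, 7225)), -6715)), Rational(1, 2)))) = Add(31446, Mul(-1, Pow(Add(17798, Add(Add(-10, 14450), -6715)), Rational(1, 2)))) = Add(31446, Mul(-1, Pow(Add(17798, Add(14440, -6715)), Rational(1, 2)))) = Add(31446, Mul(-1, Pow(Add(17798, 7725), Rational(1, 2)))) = Add(31446, Mul(-1, Pow(25523, Rational(1, 2))))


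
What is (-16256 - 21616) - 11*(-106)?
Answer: -36706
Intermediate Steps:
(-16256 - 21616) - 11*(-106) = -37872 + 1166 = -36706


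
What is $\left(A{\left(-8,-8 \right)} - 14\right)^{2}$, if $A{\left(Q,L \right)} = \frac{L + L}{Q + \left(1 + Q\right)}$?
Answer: $\frac{37636}{225} \approx 167.27$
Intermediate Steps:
$A{\left(Q,L \right)} = \frac{2 L}{1 + 2 Q}$
$\left(A{\left(-8,-8 \right)} - 14\right)^{2} = \left(2 \left(-8\right) \frac{1}{1 + 2 \left(-8\right)} - 14\right)^{2} = \left(2 \left(-8\right) \frac{1}{1 - 16} - 14\right)^{2} = \left(2 \left(-8\right) \frac{1}{-15} - 14\right)^{2} = \left(2 \left(-8\right) \left(- \frac{1}{15}\right) - 14\right)^{2} = \left(\frac{16}{15} - 14\right)^{2} = \left(- \frac{194}{15}\right)^{2} = \frac{37636}{225}$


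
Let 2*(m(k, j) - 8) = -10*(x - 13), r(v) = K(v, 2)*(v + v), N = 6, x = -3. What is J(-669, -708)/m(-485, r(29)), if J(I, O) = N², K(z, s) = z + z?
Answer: 9/22 ≈ 0.40909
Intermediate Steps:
K(z, s) = 2*z
r(v) = 4*v² (r(v) = (2*v)*(v + v) = (2*v)*(2*v) = 4*v²)
m(k, j) = 88 (m(k, j) = 8 + (-10*(-3 - 13))/2 = 8 + (-10*(-16))/2 = 8 + (½)*160 = 8 + 80 = 88)
J(I, O) = 36 (J(I, O) = 6² = 36)
J(-669, -708)/m(-485, r(29)) = 36/88 = 36*(1/88) = 9/22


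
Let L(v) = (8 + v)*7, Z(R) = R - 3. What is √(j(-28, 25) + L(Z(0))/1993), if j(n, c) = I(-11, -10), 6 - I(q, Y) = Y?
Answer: 3*√7069171/1993 ≈ 4.0022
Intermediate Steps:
Z(R) = -3 + R
L(v) = 56 + 7*v
I(q, Y) = 6 - Y
j(n, c) = 16 (j(n, c) = 6 - 1*(-10) = 6 + 10 = 16)
√(j(-28, 25) + L(Z(0))/1993) = √(16 + (56 + 7*(-3 + 0))/1993) = √(16 + (56 + 7*(-3))*(1/1993)) = √(16 + (56 - 21)*(1/1993)) = √(16 + 35*(1/1993)) = √(16 + 35/1993) = √(31923/1993) = 3*√7069171/1993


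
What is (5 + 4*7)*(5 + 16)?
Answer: 693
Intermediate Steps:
(5 + 4*7)*(5 + 16) = (5 + 28)*21 = 33*21 = 693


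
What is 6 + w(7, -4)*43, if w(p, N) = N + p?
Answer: 135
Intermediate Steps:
6 + w(7, -4)*43 = 6 + (-4 + 7)*43 = 6 + 3*43 = 6 + 129 = 135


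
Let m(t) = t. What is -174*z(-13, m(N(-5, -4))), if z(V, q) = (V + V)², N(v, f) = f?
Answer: -117624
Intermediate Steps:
z(V, q) = 4*V² (z(V, q) = (2*V)² = 4*V²)
-174*z(-13, m(N(-5, -4))) = -696*(-13)² = -696*169 = -174*676 = -117624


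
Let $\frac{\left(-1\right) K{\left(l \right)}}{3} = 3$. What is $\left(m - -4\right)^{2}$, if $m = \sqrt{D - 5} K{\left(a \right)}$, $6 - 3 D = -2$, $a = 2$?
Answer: $\left(4 - 3 i \sqrt{21}\right)^{2} \approx -173.0 - 109.98 i$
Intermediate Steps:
$D = \frac{8}{3}$ ($D = 2 - - \frac{2}{3} = 2 + \frac{2}{3} = \frac{8}{3} \approx 2.6667$)
$K{\left(l \right)} = -9$ ($K{\left(l \right)} = \left(-3\right) 3 = -9$)
$m = - 3 i \sqrt{21}$ ($m = \sqrt{\frac{8}{3} - 5} \left(-9\right) = \sqrt{- \frac{7}{3}} \left(-9\right) = \frac{i \sqrt{21}}{3} \left(-9\right) = - 3 i \sqrt{21} \approx - 13.748 i$)
$\left(m - -4\right)^{2} = \left(- 3 i \sqrt{21} - -4\right)^{2} = \left(- 3 i \sqrt{21} + \left(-1 + 5\right)\right)^{2} = \left(- 3 i \sqrt{21} + 4\right)^{2} = \left(4 - 3 i \sqrt{21}\right)^{2}$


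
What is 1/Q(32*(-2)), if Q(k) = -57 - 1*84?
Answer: -1/141 ≈ -0.0070922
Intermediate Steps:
Q(k) = -141 (Q(k) = -57 - 84 = -141)
1/Q(32*(-2)) = 1/(-141) = -1/141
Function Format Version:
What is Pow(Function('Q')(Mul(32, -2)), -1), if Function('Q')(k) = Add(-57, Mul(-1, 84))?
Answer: Rational(-1, 141) ≈ -0.0070922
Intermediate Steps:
Function('Q')(k) = -141 (Function('Q')(k) = Add(-57, -84) = -141)
Pow(Function('Q')(Mul(32, -2)), -1) = Pow(-141, -1) = Rational(-1, 141)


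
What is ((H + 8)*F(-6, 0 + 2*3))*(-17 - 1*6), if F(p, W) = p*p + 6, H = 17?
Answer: -24150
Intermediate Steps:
F(p, W) = 6 + p² (F(p, W) = p² + 6 = 6 + p²)
((H + 8)*F(-6, 0 + 2*3))*(-17 - 1*6) = ((17 + 8)*(6 + (-6)²))*(-17 - 1*6) = (25*(6 + 36))*(-17 - 6) = (25*42)*(-23) = 1050*(-23) = -24150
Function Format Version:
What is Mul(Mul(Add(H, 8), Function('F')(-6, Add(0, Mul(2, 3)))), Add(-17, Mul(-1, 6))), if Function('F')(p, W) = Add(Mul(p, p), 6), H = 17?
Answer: -24150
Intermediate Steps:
Function('F')(p, W) = Add(6, Pow(p, 2)) (Function('F')(p, W) = Add(Pow(p, 2), 6) = Add(6, Pow(p, 2)))
Mul(Mul(Add(H, 8), Function('F')(-6, Add(0, Mul(2, 3)))), Add(-17, Mul(-1, 6))) = Mul(Mul(Add(17, 8), Add(6, Pow(-6, 2))), Add(-17, Mul(-1, 6))) = Mul(Mul(25, Add(6, 36)), Add(-17, -6)) = Mul(Mul(25, 42), -23) = Mul(1050, -23) = -24150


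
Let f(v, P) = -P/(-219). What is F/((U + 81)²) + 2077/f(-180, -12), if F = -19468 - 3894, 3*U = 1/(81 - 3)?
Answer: -54481332961213/1437168100 ≈ -37909.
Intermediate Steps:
U = 1/234 (U = 1/(3*(81 - 3)) = (⅓)/78 = (⅓)*(1/78) = 1/234 ≈ 0.0042735)
F = -23362
f(v, P) = P/219 (f(v, P) = -P*(-1)/219 = -(-1)*P/219 = P/219)
F/((U + 81)²) + 2077/f(-180, -12) = -23362/(1/234 + 81)² + 2077/(((1/219)*(-12))) = -23362/((18955/234)²) + 2077/(-4/73) = -23362/359292025/54756 + 2077*(-73/4) = -23362*54756/359292025 - 151621/4 = -1279209672/359292025 - 151621/4 = -54481332961213/1437168100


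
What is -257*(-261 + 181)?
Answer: 20560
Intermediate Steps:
-257*(-261 + 181) = -257*(-80) = 20560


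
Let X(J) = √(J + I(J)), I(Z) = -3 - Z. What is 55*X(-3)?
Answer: 55*I*√3 ≈ 95.263*I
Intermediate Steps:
X(J) = I*√3 (X(J) = √(J + (-3 - J)) = √(-3) = I*√3)
55*X(-3) = 55*(I*√3) = 55*I*√3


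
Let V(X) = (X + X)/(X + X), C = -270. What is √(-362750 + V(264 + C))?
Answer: I*√362749 ≈ 602.29*I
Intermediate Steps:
V(X) = 1 (V(X) = (2*X)/((2*X)) = (2*X)*(1/(2*X)) = 1)
√(-362750 + V(264 + C)) = √(-362750 + 1) = √(-362749) = I*√362749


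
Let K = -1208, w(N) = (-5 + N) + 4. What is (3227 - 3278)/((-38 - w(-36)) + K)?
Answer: 17/403 ≈ 0.042184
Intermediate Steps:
w(N) = -1 + N
(3227 - 3278)/((-38 - w(-36)) + K) = (3227 - 3278)/((-38 - (-1 - 36)) - 1208) = -51/((-38 - 1*(-37)) - 1208) = -51/((-38 + 37) - 1208) = -51/(-1 - 1208) = -51/(-1209) = -51*(-1/1209) = 17/403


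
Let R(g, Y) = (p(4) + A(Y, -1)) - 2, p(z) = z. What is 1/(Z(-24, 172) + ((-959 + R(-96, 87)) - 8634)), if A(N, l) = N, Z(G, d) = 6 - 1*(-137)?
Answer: -1/9361 ≈ -0.00010683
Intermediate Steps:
Z(G, d) = 143 (Z(G, d) = 6 + 137 = 143)
R(g, Y) = 2 + Y (R(g, Y) = (4 + Y) - 2 = 2 + Y)
1/(Z(-24, 172) + ((-959 + R(-96, 87)) - 8634)) = 1/(143 + ((-959 + (2 + 87)) - 8634)) = 1/(143 + ((-959 + 89) - 8634)) = 1/(143 + (-870 - 8634)) = 1/(143 - 9504) = 1/(-9361) = -1/9361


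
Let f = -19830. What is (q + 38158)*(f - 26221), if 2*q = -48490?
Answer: -640707563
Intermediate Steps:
q = -24245 (q = (½)*(-48490) = -24245)
(q + 38158)*(f - 26221) = (-24245 + 38158)*(-19830 - 26221) = 13913*(-46051) = -640707563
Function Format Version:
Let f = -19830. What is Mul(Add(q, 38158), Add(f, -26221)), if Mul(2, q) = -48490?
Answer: -640707563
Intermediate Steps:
q = -24245 (q = Mul(Rational(1, 2), -48490) = -24245)
Mul(Add(q, 38158), Add(f, -26221)) = Mul(Add(-24245, 38158), Add(-19830, -26221)) = Mul(13913, -46051) = -640707563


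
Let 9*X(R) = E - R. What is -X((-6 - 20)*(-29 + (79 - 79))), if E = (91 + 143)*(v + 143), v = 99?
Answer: -55874/9 ≈ -6208.2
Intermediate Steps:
E = 56628 (E = (91 + 143)*(99 + 143) = 234*242 = 56628)
X(R) = 6292 - R/9 (X(R) = (56628 - R)/9 = 6292 - R/9)
-X((-6 - 20)*(-29 + (79 - 79))) = -(6292 - (-6 - 20)*(-29 + (79 - 79))/9) = -(6292 - (-26)*(-29 + 0)/9) = -(6292 - (-26)*(-29)/9) = -(6292 - 1/9*754) = -(6292 - 754/9) = -1*55874/9 = -55874/9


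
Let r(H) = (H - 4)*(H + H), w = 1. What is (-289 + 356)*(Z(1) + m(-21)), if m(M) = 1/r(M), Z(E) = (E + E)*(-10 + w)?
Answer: -1266233/1050 ≈ -1205.9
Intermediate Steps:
r(H) = 2*H*(-4 + H) (r(H) = (-4 + H)*(2*H) = 2*H*(-4 + H))
Z(E) = -18*E (Z(E) = (E + E)*(-10 + 1) = (2*E)*(-9) = -18*E)
m(M) = 1/(2*M*(-4 + M))
(-289 + 356)*(Z(1) + m(-21)) = (-289 + 356)*(-18*1 + (1/2)/(-21*(-4 - 21))) = 67*(-18 + (1/2)*(-1/21)/(-25)) = 67*(-18 + (1/2)*(-1/21)*(-1/25)) = 67*(-18 + 1/1050) = 67*(-18899/1050) = -1266233/1050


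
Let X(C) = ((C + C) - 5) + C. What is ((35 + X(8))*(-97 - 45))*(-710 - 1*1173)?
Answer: 14438844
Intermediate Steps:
X(C) = -5 + 3*C (X(C) = (2*C - 5) + C = (-5 + 2*C) + C = -5 + 3*C)
((35 + X(8))*(-97 - 45))*(-710 - 1*1173) = ((35 + (-5 + 3*8))*(-97 - 45))*(-710 - 1*1173) = ((35 + (-5 + 24))*(-142))*(-710 - 1173) = ((35 + 19)*(-142))*(-1883) = (54*(-142))*(-1883) = -7668*(-1883) = 14438844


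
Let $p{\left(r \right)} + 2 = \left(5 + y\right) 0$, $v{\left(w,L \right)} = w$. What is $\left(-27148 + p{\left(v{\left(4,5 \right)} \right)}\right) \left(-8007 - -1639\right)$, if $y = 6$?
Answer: $172891200$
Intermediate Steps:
$p{\left(r \right)} = -2$ ($p{\left(r \right)} = -2 + \left(5 + 6\right) 0 = -2 + 11 \cdot 0 = -2 + 0 = -2$)
$\left(-27148 + p{\left(v{\left(4,5 \right)} \right)}\right) \left(-8007 - -1639\right) = \left(-27148 - 2\right) \left(-8007 - -1639\right) = - 27150 \left(-8007 + \left(-10 + 1649\right)\right) = - 27150 \left(-8007 + 1639\right) = \left(-27150\right) \left(-6368\right) = 172891200$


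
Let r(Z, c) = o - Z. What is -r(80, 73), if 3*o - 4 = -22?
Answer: 86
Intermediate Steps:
o = -6 (o = 4/3 + (1/3)*(-22) = 4/3 - 22/3 = -6)
r(Z, c) = -6 - Z
-r(80, 73) = -(-6 - 1*80) = -(-6 - 80) = -1*(-86) = 86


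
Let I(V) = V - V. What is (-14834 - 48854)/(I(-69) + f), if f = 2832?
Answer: -7961/354 ≈ -22.489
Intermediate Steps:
I(V) = 0
(-14834 - 48854)/(I(-69) + f) = (-14834 - 48854)/(0 + 2832) = -63688/2832 = -63688*1/2832 = -7961/354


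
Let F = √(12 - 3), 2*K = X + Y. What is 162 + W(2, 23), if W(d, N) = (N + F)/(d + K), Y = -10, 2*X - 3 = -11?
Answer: 784/5 ≈ 156.80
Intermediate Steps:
X = -4 (X = 3/2 + (½)*(-11) = 3/2 - 11/2 = -4)
K = -7 (K = (-4 - 10)/2 = (½)*(-14) = -7)
F = 3 (F = √9 = 3)
W(d, N) = (3 + N)/(-7 + d) (W(d, N) = (N + 3)/(d - 7) = (3 + N)/(-7 + d))
162 + W(2, 23) = 162 + (3 + 23)/(-7 + 2) = 162 + 26/(-5) = 162 - ⅕*26 = 162 - 26/5 = 784/5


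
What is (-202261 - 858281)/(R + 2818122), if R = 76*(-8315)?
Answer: -530271/1093091 ≈ -0.48511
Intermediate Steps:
R = -631940
(-202261 - 858281)/(R + 2818122) = (-202261 - 858281)/(-631940 + 2818122) = -1060542/2186182 = -1060542*1/2186182 = -530271/1093091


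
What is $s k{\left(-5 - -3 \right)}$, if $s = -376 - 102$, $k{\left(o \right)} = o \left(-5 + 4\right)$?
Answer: $-956$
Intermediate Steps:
$k{\left(o \right)} = - o$ ($k{\left(o \right)} = o \left(-1\right) = - o$)
$s = -478$
$s k{\left(-5 - -3 \right)} = - 478 \left(- (-5 - -3)\right) = - 478 \left(- (-5 + 3)\right) = - 478 \left(\left(-1\right) \left(-2\right)\right) = \left(-478\right) 2 = -956$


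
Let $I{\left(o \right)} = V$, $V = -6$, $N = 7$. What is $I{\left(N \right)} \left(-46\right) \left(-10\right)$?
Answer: $-2760$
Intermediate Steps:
$I{\left(o \right)} = -6$
$I{\left(N \right)} \left(-46\right) \left(-10\right) = \left(-6\right) \left(-46\right) \left(-10\right) = 276 \left(-10\right) = -2760$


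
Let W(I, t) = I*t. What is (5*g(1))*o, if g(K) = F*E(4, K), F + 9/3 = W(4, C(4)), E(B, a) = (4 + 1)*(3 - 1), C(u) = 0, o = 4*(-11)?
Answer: 6600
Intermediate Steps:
o = -44
E(B, a) = 10 (E(B, a) = 5*2 = 10)
F = -3 (F = -3 + 4*0 = -3 + 0 = -3)
g(K) = -30 (g(K) = -3*10 = -30)
(5*g(1))*o = (5*(-30))*(-44) = -150*(-44) = 6600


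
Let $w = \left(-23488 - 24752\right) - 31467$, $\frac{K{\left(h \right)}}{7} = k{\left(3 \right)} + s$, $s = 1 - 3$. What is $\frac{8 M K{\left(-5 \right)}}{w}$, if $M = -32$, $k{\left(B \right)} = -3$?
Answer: $- \frac{8960}{79707} \approx -0.11241$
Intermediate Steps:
$s = -2$
$K{\left(h \right)} = -35$ ($K{\left(h \right)} = 7 \left(-3 - 2\right) = 7 \left(-5\right) = -35$)
$w = -79707$ ($w = -48240 - 31467 = -79707$)
$\frac{8 M K{\left(-5 \right)}}{w} = \frac{8 \left(-32\right) \left(-35\right)}{-79707} = \left(-256\right) \left(-35\right) \left(- \frac{1}{79707}\right) = 8960 \left(- \frac{1}{79707}\right) = - \frac{8960}{79707}$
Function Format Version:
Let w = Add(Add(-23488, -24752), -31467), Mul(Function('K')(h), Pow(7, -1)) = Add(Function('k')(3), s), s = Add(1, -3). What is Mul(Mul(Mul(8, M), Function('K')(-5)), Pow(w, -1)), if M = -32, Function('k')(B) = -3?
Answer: Rational(-8960, 79707) ≈ -0.11241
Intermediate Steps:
s = -2
Function('K')(h) = -35 (Function('K')(h) = Mul(7, Add(-3, -2)) = Mul(7, -5) = -35)
w = -79707 (w = Add(-48240, -31467) = -79707)
Mul(Mul(Mul(8, M), Function('K')(-5)), Pow(w, -1)) = Mul(Mul(Mul(8, -32), -35), Pow(-79707, -1)) = Mul(Mul(-256, -35), Rational(-1, 79707)) = Mul(8960, Rational(-1, 79707)) = Rational(-8960, 79707)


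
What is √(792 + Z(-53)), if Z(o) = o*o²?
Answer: I*√148085 ≈ 384.82*I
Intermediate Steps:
Z(o) = o³
√(792 + Z(-53)) = √(792 + (-53)³) = √(792 - 148877) = √(-148085) = I*√148085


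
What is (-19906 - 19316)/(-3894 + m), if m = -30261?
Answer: 4358/3795 ≈ 1.1484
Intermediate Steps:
(-19906 - 19316)/(-3894 + m) = (-19906 - 19316)/(-3894 - 30261) = -39222/(-34155) = -39222*(-1/34155) = 4358/3795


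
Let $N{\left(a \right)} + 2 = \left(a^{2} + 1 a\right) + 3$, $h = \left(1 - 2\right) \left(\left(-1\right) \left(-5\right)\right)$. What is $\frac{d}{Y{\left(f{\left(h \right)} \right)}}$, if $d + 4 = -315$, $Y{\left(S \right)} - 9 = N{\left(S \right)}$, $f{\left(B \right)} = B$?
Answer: $- \frac{319}{30} \approx -10.633$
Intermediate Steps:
$h = -5$ ($h = \left(-1\right) 5 = -5$)
$N{\left(a \right)} = 1 + a + a^{2}$ ($N{\left(a \right)} = -2 + \left(\left(a^{2} + 1 a\right) + 3\right) = -2 + \left(\left(a^{2} + a\right) + 3\right) = -2 + \left(\left(a + a^{2}\right) + 3\right) = -2 + \left(3 + a + a^{2}\right) = 1 + a + a^{2}$)
$Y{\left(S \right)} = 10 + S + S^{2}$ ($Y{\left(S \right)} = 9 + \left(1 + S + S^{2}\right) = 10 + S + S^{2}$)
$d = -319$ ($d = -4 - 315 = -319$)
$\frac{d}{Y{\left(f{\left(h \right)} \right)}} = - \frac{319}{10 - 5 + \left(-5\right)^{2}} = - \frac{319}{10 - 5 + 25} = - \frac{319}{30}$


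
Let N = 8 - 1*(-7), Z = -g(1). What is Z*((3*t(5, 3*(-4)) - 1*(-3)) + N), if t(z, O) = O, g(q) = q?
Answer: 18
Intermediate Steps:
Z = -1 (Z = -1*1 = -1)
N = 15 (N = 8 + 7 = 15)
Z*((3*t(5, 3*(-4)) - 1*(-3)) + N) = -((3*(3*(-4)) - 1*(-3)) + 15) = -((3*(-12) + 3) + 15) = -((-36 + 3) + 15) = -(-33 + 15) = -1*(-18) = 18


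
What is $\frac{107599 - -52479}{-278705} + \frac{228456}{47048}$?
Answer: $\frac{7017559967}{1639064105} \approx 4.2814$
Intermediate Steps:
$\frac{107599 - -52479}{-278705} + \frac{228456}{47048} = \left(107599 + 52479\right) \left(- \frac{1}{278705}\right) + 228456 \cdot \frac{1}{47048} = 160078 \left(- \frac{1}{278705}\right) + \frac{28557}{5881} = - \frac{160078}{278705} + \frac{28557}{5881} = \frac{7017559967}{1639064105}$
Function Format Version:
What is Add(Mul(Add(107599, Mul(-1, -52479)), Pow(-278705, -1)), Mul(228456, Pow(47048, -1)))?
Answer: Rational(7017559967, 1639064105) ≈ 4.2814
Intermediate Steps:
Add(Mul(Add(107599, Mul(-1, -52479)), Pow(-278705, -1)), Mul(228456, Pow(47048, -1))) = Add(Mul(Add(107599, 52479), Rational(-1, 278705)), Mul(228456, Rational(1, 47048))) = Add(Mul(160078, Rational(-1, 278705)), Rational(28557, 5881)) = Add(Rational(-160078, 278705), Rational(28557, 5881)) = Rational(7017559967, 1639064105)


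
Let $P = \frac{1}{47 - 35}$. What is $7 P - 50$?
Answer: $- \frac{593}{12} \approx -49.417$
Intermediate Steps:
$P = \frac{1}{12} \approx 0.083333$
$7 P - 50 = 7 \cdot \frac{1}{12} - 50 = \frac{7}{12} - 50 = - \frac{593}{12}$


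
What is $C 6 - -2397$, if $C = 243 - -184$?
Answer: $4959$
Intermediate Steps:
$C = 427$ ($C = 243 + 184 = 427$)
$C 6 - -2397 = 427 \cdot 6 - -2397 = 2562 + 2397 = 4959$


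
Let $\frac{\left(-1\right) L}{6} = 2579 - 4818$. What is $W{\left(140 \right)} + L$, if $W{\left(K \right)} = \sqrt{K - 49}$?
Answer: $13434 + \sqrt{91} \approx 13444.0$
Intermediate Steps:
$W{\left(K \right)} = \sqrt{-49 + K}$
$L = 13434$ ($L = - 6 \left(2579 - 4818\right) = \left(-6\right) \left(-2239\right) = 13434$)
$W{\left(140 \right)} + L = \sqrt{-49 + 140} + 13434 = \sqrt{91} + 13434 = 13434 + \sqrt{91}$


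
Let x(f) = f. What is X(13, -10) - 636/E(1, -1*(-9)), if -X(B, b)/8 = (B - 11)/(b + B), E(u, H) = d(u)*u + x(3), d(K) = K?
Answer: -493/3 ≈ -164.33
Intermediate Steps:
E(u, H) = 3 + u**2 (E(u, H) = u*u + 3 = u**2 + 3 = 3 + u**2)
X(B, b) = -8*(-11 + B)/(B + b) (X(B, b) = -8*(B - 11)/(b + B) = -8*(-11 + B)/(B + b))
X(13, -10) - 636/E(1, -1*(-9)) = 8*(11 - 1*13)/(13 - 10) - 636/(3 + 1**2) = 8*(11 - 13)/3 - 636/(3 + 1) = 8*(1/3)*(-2) - 636/4 = -16/3 - 636/4 = -16/3 - 12*53/4 = -16/3 - 159 = -493/3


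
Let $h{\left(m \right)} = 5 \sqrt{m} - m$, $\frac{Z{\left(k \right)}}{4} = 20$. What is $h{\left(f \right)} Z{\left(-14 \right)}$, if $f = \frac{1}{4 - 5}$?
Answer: $80 + 400 i \approx 80.0 + 400.0 i$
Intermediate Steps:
$Z{\left(k \right)} = 80$ ($Z{\left(k \right)} = 4 \cdot 20 = 80$)
$f = -1$ ($f = \frac{1}{-1} = -1$)
$h{\left(m \right)} = - m + 5 \sqrt{m}$
$h{\left(f \right)} Z{\left(-14 \right)} = \left(\left(-1\right) \left(-1\right) + 5 \sqrt{-1}\right) 80 = \left(1 + 5 i\right) 80 = 80 + 400 i$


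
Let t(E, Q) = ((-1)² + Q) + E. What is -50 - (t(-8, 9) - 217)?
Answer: 165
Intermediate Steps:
t(E, Q) = 1 + E + Q (t(E, Q) = (1 + Q) + E = 1 + E + Q)
-50 - (t(-8, 9) - 217) = -50 - ((1 - 8 + 9) - 217) = -50 - (2 - 217) = -50 - 1*(-215) = -50 + 215 = 165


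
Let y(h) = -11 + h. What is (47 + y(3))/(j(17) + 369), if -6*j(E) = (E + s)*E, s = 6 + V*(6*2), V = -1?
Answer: 234/2027 ≈ 0.11544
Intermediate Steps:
s = -6 (s = 6 - 6*2 = 6 - 1*12 = 6 - 12 = -6)
j(E) = -E*(-6 + E)/6 (j(E) = -(E - 6)*E/6 = -(-6 + E)*E/6 = -E*(-6 + E)/6)
(47 + y(3))/(j(17) + 369) = (47 + (-11 + 3))/((⅙)*17*(6 - 1*17) + 369) = (47 - 8)/((⅙)*17*(6 - 17) + 369) = 39/((⅙)*17*(-11) + 369) = 39/(-187/6 + 369) = 39/(2027/6) = 39*(6/2027) = 234/2027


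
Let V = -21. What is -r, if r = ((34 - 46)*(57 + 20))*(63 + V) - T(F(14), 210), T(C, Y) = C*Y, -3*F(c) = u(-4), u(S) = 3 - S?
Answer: 38318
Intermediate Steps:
F(c) = -7/3 (F(c) = -(3 - 1*(-4))/3 = -(3 + 4)/3 = -1/3*7 = -7/3)
r = -38318 (r = ((34 - 46)*(57 + 20))*(63 - 21) - (-7)*210/3 = -12*77*42 - 1*(-490) = -924*42 + 490 = -38808 + 490 = -38318)
-r = -1*(-38318) = 38318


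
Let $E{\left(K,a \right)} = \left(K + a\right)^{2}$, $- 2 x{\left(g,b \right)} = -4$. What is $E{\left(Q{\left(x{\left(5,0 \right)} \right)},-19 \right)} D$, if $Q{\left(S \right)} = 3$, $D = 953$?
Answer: $243968$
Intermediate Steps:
$x{\left(g,b \right)} = 2$ ($x{\left(g,b \right)} = \left(- \frac{1}{2}\right) \left(-4\right) = 2$)
$E{\left(Q{\left(x{\left(5,0 \right)} \right)},-19 \right)} D = \left(3 - 19\right)^{2} \cdot 953 = \left(-16\right)^{2} \cdot 953 = 256 \cdot 953 = 243968$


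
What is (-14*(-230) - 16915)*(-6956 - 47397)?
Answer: 744364335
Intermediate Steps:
(-14*(-230) - 16915)*(-6956 - 47397) = (3220 - 16915)*(-54353) = -13695*(-54353) = 744364335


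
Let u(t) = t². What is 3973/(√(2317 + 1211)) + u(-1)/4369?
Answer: 1/4369 + 3973*√2/84 ≈ 66.889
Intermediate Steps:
3973/(√(2317 + 1211)) + u(-1)/4369 = 3973/(√(2317 + 1211)) + (-1)²/4369 = 3973/(√3528) + 1*(1/4369) = 3973/((42*√2)) + 1/4369 = 3973*(√2/84) + 1/4369 = 3973*√2/84 + 1/4369 = 1/4369 + 3973*√2/84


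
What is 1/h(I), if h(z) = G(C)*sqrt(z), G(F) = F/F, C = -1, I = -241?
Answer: -I*sqrt(241)/241 ≈ -0.064416*I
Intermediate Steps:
G(F) = 1
h(z) = sqrt(z) (h(z) = 1*sqrt(z) = sqrt(z))
1/h(I) = 1/(sqrt(-241)) = 1/(I*sqrt(241)) = -I*sqrt(241)/241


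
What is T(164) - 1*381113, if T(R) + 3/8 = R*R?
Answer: -2833739/8 ≈ -3.5422e+5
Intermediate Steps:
T(R) = -3/8 + R**2 (T(R) = -3/8 + R*R = -3/8 + R**2)
T(164) - 1*381113 = (-3/8 + 164**2) - 1*381113 = (-3/8 + 26896) - 381113 = 215165/8 - 381113 = -2833739/8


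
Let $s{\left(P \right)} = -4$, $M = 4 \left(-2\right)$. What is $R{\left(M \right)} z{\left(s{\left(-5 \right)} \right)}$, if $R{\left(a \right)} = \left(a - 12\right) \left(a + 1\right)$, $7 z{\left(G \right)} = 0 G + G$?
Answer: $-80$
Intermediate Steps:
$M = -8$
$z{\left(G \right)} = \frac{G}{7}$ ($z{\left(G \right)} = \frac{0 G + G}{7} = \frac{0 + G}{7} = \frac{G}{7}$)
$R{\left(a \right)} = \left(1 + a\right) \left(-12 + a\right)$ ($R{\left(a \right)} = \left(-12 + a\right) \left(1 + a\right) = \left(1 + a\right) \left(-12 + a\right)$)
$R{\left(M \right)} z{\left(s{\left(-5 \right)} \right)} = \left(-12 + \left(-8\right)^{2} - -88\right) \frac{1}{7} \left(-4\right) = \left(-12 + 64 + 88\right) \left(- \frac{4}{7}\right) = 140 \left(- \frac{4}{7}\right) = -80$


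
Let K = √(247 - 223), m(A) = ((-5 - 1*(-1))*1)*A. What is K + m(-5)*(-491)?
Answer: -9820 + 2*√6 ≈ -9815.1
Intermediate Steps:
m(A) = -4*A (m(A) = ((-5 + 1)*1)*A = (-4*1)*A = -4*A)
K = 2*√6 (K = √24 = 2*√6 ≈ 4.8990)
K + m(-5)*(-491) = 2*√6 - 4*(-5)*(-491) = 2*√6 + 20*(-491) = 2*√6 - 9820 = -9820 + 2*√6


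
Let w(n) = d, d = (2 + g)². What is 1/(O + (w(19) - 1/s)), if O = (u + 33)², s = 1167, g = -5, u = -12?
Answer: 1167/525149 ≈ 0.0022222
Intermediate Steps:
d = 9 (d = (2 - 5)² = (-3)² = 9)
O = 441 (O = (-12 + 33)² = 21² = 441)
w(n) = 9
1/(O + (w(19) - 1/s)) = 1/(441 + (9 - 1/1167)) = 1/(441 + 10502/1167) = 1/(525149/1167) = 1167/525149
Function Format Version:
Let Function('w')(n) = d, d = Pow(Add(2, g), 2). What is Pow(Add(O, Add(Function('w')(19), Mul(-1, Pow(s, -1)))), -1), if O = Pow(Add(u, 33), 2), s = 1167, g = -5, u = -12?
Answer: Rational(1167, 525149) ≈ 0.0022222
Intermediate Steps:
d = 9 (d = Pow(Add(2, -5), 2) = Pow(-3, 2) = 9)
O = 441 (O = Pow(Add(-12, 33), 2) = Pow(21, 2) = 441)
Function('w')(n) = 9
Pow(Add(O, Add(Function('w')(19), Mul(-1, Pow(s, -1)))), -1) = Pow(Add(441, Add(9, Mul(-1, Pow(1167, -1)))), -1) = Pow(Add(441, Add(9, Mul(-1, Rational(1, 1167)))), -1) = Pow(Add(441, Add(9, Rational(-1, 1167))), -1) = Pow(Add(441, Rational(10502, 1167)), -1) = Pow(Rational(525149, 1167), -1) = Rational(1167, 525149)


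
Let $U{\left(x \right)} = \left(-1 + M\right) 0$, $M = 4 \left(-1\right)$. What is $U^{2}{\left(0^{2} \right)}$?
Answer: $0$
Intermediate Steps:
$M = -4$
$U{\left(x \right)} = 0$ ($U{\left(x \right)} = \left(-1 - 4\right) 0 = \left(-5\right) 0 = 0$)
$U^{2}{\left(0^{2} \right)} = 0^{2} = 0$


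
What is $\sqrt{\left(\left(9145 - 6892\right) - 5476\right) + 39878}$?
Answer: $\sqrt{36655} \approx 191.45$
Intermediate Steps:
$\sqrt{\left(\left(9145 - 6892\right) - 5476\right) + 39878} = \sqrt{\left(2253 - 5476\right) + 39878} = \sqrt{-3223 + 39878} = \sqrt{36655}$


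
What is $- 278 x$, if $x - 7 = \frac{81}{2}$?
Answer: $-13205$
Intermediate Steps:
$x = \frac{95}{2}$ ($x = 7 + \frac{81}{2} = \frac{95}{2} \approx 47.5$)
$- 278 x = \left(-278\right) \frac{95}{2} = -13205$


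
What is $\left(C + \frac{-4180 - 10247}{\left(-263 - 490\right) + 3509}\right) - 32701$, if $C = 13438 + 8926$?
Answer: $- \frac{28503199}{2756} \approx -10342.0$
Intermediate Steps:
$C = 22364$
$\left(C + \frac{-4180 - 10247}{\left(-263 - 490\right) + 3509}\right) - 32701 = \left(22364 + \frac{-4180 - 10247}{\left(-263 - 490\right) + 3509}\right) - 32701 = \left(22364 - \frac{14427}{\left(-263 - 490\right) + 3509}\right) - 32701 = \left(22364 - \frac{14427}{-753 + 3509}\right) - 32701 = \left(22364 - \frac{14427}{2756}\right) - 32701 = \frac{61620757}{2756} - 32701 = - \frac{28503199}{2756}$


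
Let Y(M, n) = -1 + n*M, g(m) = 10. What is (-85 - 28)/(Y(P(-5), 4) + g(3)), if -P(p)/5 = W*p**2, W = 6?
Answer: 113/2991 ≈ 0.037780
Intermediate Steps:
P(p) = -30*p**2
Y(M, n) = -1 + M*n
(-85 - 28)/(Y(P(-5), 4) + g(3)) = (-85 - 28)/((-1 - 30*(-5)**2*4) + 10) = -113/((-1 - 30*25*4) + 10) = -113/((-1 - 750*4) + 10) = -113/((-1 - 3000) + 10) = -113/(-3001 + 10) = -113/(-2991) = -113*(-1/2991) = 113/2991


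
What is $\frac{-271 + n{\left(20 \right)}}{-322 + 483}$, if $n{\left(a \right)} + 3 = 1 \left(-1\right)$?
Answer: $- \frac{275}{161} \approx -1.7081$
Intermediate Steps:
$n{\left(a \right)} = -4$ ($n{\left(a \right)} = -3 + 1 \left(-1\right) = -3 - 1 = -4$)
$\frac{-271 + n{\left(20 \right)}}{-322 + 483} = \frac{-271 - 4}{-322 + 483} = - \frac{275}{161}$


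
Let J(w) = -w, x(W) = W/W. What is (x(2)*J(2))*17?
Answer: -34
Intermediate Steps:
x(W) = 1
(x(2)*J(2))*17 = (1*(-1*2))*17 = (1*(-2))*17 = -2*17 = -34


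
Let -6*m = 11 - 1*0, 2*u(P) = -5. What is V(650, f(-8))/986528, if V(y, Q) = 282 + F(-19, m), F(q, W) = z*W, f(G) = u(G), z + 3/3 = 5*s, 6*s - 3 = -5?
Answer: 1291/4439376 ≈ 0.00029081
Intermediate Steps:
s = -1/3 (s = 1/2 + (1/6)*(-5) = 1/2 - 5/6 = -1/3 ≈ -0.33333)
u(P) = -5/2 (u(P) = (1/2)*(-5) = -5/2)
z = -8/3 (z = -1 + 5*(-1/3) = -1 - 5/3 = -8/3 ≈ -2.6667)
m = -11/6 (m = -(11 - 1*0)/6 = -(11 + 0)/6 = -1/6*11 = -11/6 ≈ -1.8333)
f(G) = -5/2
F(q, W) = -8*W/3
V(y, Q) = 2582/9 (V(y, Q) = 282 - 8/3*(-11/6) = 282 + 44/9 = 2582/9)
V(650, f(-8))/986528 = (2582/9)/986528 = (2582/9)*(1/986528) = 1291/4439376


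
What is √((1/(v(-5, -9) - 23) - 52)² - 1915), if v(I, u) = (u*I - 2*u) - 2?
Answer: √1135365/38 ≈ 28.040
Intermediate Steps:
v(I, u) = -2 - 2*u + I*u (v(I, u) = (I*u - 2*u) - 2 = (-2*u + I*u) - 2 = -2 - 2*u + I*u)
√((1/(v(-5, -9) - 23) - 52)² - 1915) = √((1/((-2 - 2*(-9) - 5*(-9)) - 23) - 52)² - 1915) = √((1/((-2 + 18 + 45) - 23) - 52)² - 1915) = √((1/(61 - 23) - 52)² - 1915) = √((1/38 - 52)² - 1915) = √((-1975/38)² - 1915) = √(3900625/1444 - 1915) = √(1135365/1444) = √1135365/38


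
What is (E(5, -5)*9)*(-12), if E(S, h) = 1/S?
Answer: -108/5 ≈ -21.600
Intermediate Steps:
(E(5, -5)*9)*(-12) = (9/5)*(-12) = -108/5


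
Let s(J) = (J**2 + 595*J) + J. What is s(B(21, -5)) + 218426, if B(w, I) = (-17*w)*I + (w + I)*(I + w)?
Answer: 5600543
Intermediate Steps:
B(w, I) = (I + w)**2 - 17*I*w (B(w, I) = -17*I*w + (I + w)*(I + w) = -17*I*w + (I + w)**2 = (I + w)**2 - 17*I*w)
s(J) = J**2 + 596*J
s(B(21, -5)) + 218426 = ((-5 + 21)**2 - 17*(-5)*21)*(596 + ((-5 + 21)**2 - 17*(-5)*21)) + 218426 = (16**2 + 1785)*(596 + (16**2 + 1785)) + 218426 = (256 + 1785)*(596 + (256 + 1785)) + 218426 = 2041*(596 + 2041) + 218426 = 2041*2637 + 218426 = 5382117 + 218426 = 5600543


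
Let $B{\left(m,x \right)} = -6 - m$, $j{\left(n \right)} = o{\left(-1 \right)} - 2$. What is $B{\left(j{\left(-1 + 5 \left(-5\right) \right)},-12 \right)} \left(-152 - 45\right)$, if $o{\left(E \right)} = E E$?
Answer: $985$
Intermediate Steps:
$o{\left(E \right)} = E^{2}$
$j{\left(n \right)} = -1$ ($j{\left(n \right)} = \left(-1\right)^{2} - 2 = 1 - 2 = -1$)
$B{\left(j{\left(-1 + 5 \left(-5\right) \right)},-12 \right)} \left(-152 - 45\right) = \left(-6 - -1\right) \left(-152 - 45\right) = \left(-6 + 1\right) \left(-197\right) = \left(-5\right) \left(-197\right) = 985$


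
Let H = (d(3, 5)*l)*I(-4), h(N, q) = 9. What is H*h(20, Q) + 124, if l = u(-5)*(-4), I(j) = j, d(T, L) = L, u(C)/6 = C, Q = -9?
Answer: -21476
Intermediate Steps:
u(C) = 6*C
l = 120 (l = (6*(-5))*(-4) = -30*(-4) = 120)
H = -2400 (H = (5*120)*(-4) = 600*(-4) = -2400)
H*h(20, Q) + 124 = -2400*9 + 124 = -21600 + 124 = -21476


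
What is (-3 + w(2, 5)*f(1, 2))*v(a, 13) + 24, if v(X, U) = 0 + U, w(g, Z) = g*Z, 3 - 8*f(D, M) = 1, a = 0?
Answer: 35/2 ≈ 17.500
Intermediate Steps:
f(D, M) = ¼ (f(D, M) = 3/8 - ⅛*1 = 3/8 - ⅛ = ¼)
w(g, Z) = Z*g
v(X, U) = U
(-3 + w(2, 5)*f(1, 2))*v(a, 13) + 24 = (-3 + (5*2)*(¼))*13 + 24 = (-3 + 10*(¼))*13 + 24 = (-3 + 5/2)*13 + 24 = -½*13 + 24 = -13/2 + 24 = 35/2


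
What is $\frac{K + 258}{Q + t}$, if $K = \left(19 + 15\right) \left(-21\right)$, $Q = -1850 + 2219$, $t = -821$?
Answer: $\frac{114}{113} \approx 1.0089$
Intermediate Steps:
$Q = 369$
$K = -714$ ($K = 34 \left(-21\right) = -714$)
$\frac{K + 258}{Q + t} = \frac{-714 + 258}{369 - 821} = - \frac{456}{-452} = \left(-456\right) \left(- \frac{1}{452}\right) = \frac{114}{113}$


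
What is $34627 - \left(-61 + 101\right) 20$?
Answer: $33827$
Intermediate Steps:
$34627 - \left(-61 + 101\right) 20 = 34627 - 40 \cdot 20 = 34627 - 800 = 33827$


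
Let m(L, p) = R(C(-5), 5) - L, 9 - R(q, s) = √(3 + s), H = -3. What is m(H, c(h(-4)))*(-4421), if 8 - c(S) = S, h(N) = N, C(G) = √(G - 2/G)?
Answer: -53052 + 8842*√2 ≈ -40548.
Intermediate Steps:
c(S) = 8 - S
R(q, s) = 9 - √(3 + s)
m(L, p) = 9 - L - 2*√2 (m(L, p) = (9 - √(3 + 5)) - L = (9 - √8) - L = (9 - 2*√2) - L = 9 - L - 2*√2)
m(H, c(h(-4)))*(-4421) = (9 - 1*(-3) - 2*√2)*(-4421) = (9 + 3 - 2*√2)*(-4421) = (12 - 2*√2)*(-4421) = -53052 + 8842*√2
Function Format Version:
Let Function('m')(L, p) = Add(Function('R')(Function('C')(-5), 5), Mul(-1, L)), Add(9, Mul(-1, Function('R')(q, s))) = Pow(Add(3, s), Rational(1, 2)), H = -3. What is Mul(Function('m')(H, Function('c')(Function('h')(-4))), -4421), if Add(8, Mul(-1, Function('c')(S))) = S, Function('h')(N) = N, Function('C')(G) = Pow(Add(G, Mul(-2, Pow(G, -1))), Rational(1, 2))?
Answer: Add(-53052, Mul(8842, Pow(2, Rational(1, 2)))) ≈ -40548.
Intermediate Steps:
Function('c')(S) = Add(8, Mul(-1, S))
Function('R')(q, s) = Add(9, Mul(-1, Pow(Add(3, s), Rational(1, 2))))
Function('m')(L, p) = Add(9, Mul(-1, L), Mul(-2, Pow(2, Rational(1, 2)))) (Function('m')(L, p) = Add(Add(9, Mul(-1, Pow(Add(3, 5), Rational(1, 2)))), Mul(-1, L)) = Add(Add(9, Mul(-1, Pow(8, Rational(1, 2)))), Mul(-1, L)) = Add(Add(9, Mul(-1, Mul(2, Pow(2, Rational(1, 2))))), Mul(-1, L)) = Add(Add(9, Mul(-2, Pow(2, Rational(1, 2)))), Mul(-1, L)) = Add(9, Mul(-1, L), Mul(-2, Pow(2, Rational(1, 2)))))
Mul(Function('m')(H, Function('c')(Function('h')(-4))), -4421) = Mul(Add(9, Mul(-1, -3), Mul(-2, Pow(2, Rational(1, 2)))), -4421) = Mul(Add(9, 3, Mul(-2, Pow(2, Rational(1, 2)))), -4421) = Mul(Add(12, Mul(-2, Pow(2, Rational(1, 2)))), -4421) = Add(-53052, Mul(8842, Pow(2, Rational(1, 2))))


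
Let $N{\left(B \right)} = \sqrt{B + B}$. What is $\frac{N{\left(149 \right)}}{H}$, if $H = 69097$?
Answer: $\frac{\sqrt{298}}{69097} \approx 0.00024983$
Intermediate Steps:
$N{\left(B \right)} = \sqrt{2} \sqrt{B}$ ($N{\left(B \right)} = \sqrt{2 B} = \sqrt{2} \sqrt{B}$)
$\frac{N{\left(149 \right)}}{H} = \frac{\sqrt{2} \sqrt{149}}{69097} = \sqrt{298} \cdot \frac{1}{69097} = \frac{\sqrt{298}}{69097}$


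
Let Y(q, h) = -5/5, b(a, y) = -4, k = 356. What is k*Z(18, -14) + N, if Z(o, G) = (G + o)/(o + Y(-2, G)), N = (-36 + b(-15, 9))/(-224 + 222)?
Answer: 1764/17 ≈ 103.76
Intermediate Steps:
Y(q, h) = -1 (Y(q, h) = -5*⅕ = -1)
N = 20 (N = (-36 - 4)/(-224 + 222) = -40/(-2) = -40*(-½) = 20)
Z(o, G) = (G + o)/(-1 + o) (Z(o, G) = (G + o)/(o - 1) = (G + o)/(-1 + o))
k*Z(18, -14) + N = 356*((-14 + 18)/(-1 + 18)) + 20 = 356*(4/17) + 20 = 1424/17 + 20 = 1764/17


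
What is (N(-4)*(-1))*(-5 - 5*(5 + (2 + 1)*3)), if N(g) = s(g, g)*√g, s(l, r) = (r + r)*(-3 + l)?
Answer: 8400*I ≈ 8400.0*I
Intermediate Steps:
s(l, r) = 2*r*(-3 + l) (s(l, r) = (2*r)*(-3 + l) = 2*r*(-3 + l))
N(g) = 2*g^(3/2)*(-3 + g) (N(g) = (2*g*(-3 + g))*√g = 2*g^(3/2)*(-3 + g))
(N(-4)*(-1))*(-5 - 5*(5 + (2 + 1)*3)) = ((2*(-4)^(3/2)*(-3 - 4))*(-1))*(-5 - 5*(5 + (2 + 1)*3)) = ((2*(-8*I)*(-7))*(-1))*(-5 - 5*(5 + 3*3)) = ((112*I)*(-1))*(-5 - 5*(5 + 9)) = (-112*I)*(-5 - 5*14) = (-112*I)*(-5 - 70) = -112*I*(-75) = 8400*I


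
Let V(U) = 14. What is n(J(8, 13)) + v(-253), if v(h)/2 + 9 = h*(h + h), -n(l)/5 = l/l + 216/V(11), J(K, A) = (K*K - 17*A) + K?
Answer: 1791551/7 ≈ 2.5594e+5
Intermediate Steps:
J(K, A) = K + K² - 17*A (J(K, A) = (K² - 17*A) + K = K + K² - 17*A)
n(l) = -575/7 (n(l) = -5*(l/l + 216/14) = -5*(1 + 216*(1/14)) = -5*(1 + 108/7) = -5*115/7 = -575/7)
v(h) = -18 + 4*h² (v(h) = -18 + 2*(h*(h + h)) = -18 + 2*(h*(2*h)) = -18 + 2*(2*h²) = -18 + 4*h²)
n(J(8, 13)) + v(-253) = -575/7 + (-18 + 4*(-253)²) = -575/7 + (-18 + 4*64009) = -575/7 + (-18 + 256036) = -575/7 + 256018 = 1791551/7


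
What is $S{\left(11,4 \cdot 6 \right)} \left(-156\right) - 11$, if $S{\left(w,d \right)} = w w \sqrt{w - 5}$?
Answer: $-11 - 18876 \sqrt{6} \approx -46248.0$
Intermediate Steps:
$S{\left(w,d \right)} = w^{2} \sqrt{-5 + w}$
$S{\left(11,4 \cdot 6 \right)} \left(-156\right) - 11 = 11^{2} \sqrt{-5 + 11} \left(-156\right) - 11 = 121 \sqrt{6} \left(-156\right) - 11 = - 18876 \sqrt{6} - 11 = -11 - 18876 \sqrt{6}$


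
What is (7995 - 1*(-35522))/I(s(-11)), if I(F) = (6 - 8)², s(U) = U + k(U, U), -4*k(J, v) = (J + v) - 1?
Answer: 43517/4 ≈ 10879.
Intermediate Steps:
k(J, v) = ¼ - J/4 - v/4 (k(J, v) = -((J + v) - 1)/4 = -(-1 + J + v)/4 = ¼ - J/4 - v/4)
s(U) = ¼ + U/2 (s(U) = U + (¼ - U/4 - U/4) = U + (¼ - U/2) = ¼ + U/2)
I(F) = 4 (I(F) = (-2)² = 4)
(7995 - 1*(-35522))/I(s(-11)) = (7995 - 1*(-35522))/4 = (7995 + 35522)*(¼) = 43517*(¼) = 43517/4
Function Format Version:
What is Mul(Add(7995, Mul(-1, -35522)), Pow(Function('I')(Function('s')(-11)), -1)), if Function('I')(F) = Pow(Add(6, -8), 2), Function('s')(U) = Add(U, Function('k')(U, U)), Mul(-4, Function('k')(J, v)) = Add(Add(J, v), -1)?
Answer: Rational(43517, 4) ≈ 10879.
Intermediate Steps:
Function('k')(J, v) = Add(Rational(1, 4), Mul(Rational(-1, 4), J), Mul(Rational(-1, 4), v)) (Function('k')(J, v) = Mul(Rational(-1, 4), Add(Add(J, v), -1)) = Mul(Rational(-1, 4), Add(-1, J, v)) = Add(Rational(1, 4), Mul(Rational(-1, 4), J), Mul(Rational(-1, 4), v)))
Function('s')(U) = Add(Rational(1, 4), Mul(Rational(1, 2), U)) (Function('s')(U) = Add(U, Add(Rational(1, 4), Mul(Rational(-1, 4), U), Mul(Rational(-1, 4), U))) = Add(U, Add(Rational(1, 4), Mul(Rational(-1, 2), U))) = Add(Rational(1, 4), Mul(Rational(1, 2), U)))
Function('I')(F) = 4 (Function('I')(F) = Pow(-2, 2) = 4)
Mul(Add(7995, Mul(-1, -35522)), Pow(Function('I')(Function('s')(-11)), -1)) = Mul(Add(7995, Mul(-1, -35522)), Pow(4, -1)) = Mul(Add(7995, 35522), Rational(1, 4)) = Mul(43517, Rational(1, 4)) = Rational(43517, 4)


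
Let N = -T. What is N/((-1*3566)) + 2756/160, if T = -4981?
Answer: 1128867/71320 ≈ 15.828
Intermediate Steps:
N = 4981 (N = -1*(-4981) = 4981)
N/((-1*3566)) + 2756/160 = 4981/((-1*3566)) + 2756/160 = 4981/(-3566) + 2756*(1/160) = 4981*(-1/3566) + 689/40 = -4981/3566 + 689/40 = 1128867/71320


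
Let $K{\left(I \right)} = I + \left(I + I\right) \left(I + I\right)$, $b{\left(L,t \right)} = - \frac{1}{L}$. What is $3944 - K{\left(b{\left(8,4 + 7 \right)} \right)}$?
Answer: $\frac{63105}{16} \approx 3944.1$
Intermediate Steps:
$K{\left(I \right)} = I + 4 I^{2}$ ($K{\left(I \right)} = I + 2 I 2 I = I + 4 I^{2}$)
$3944 - K{\left(b{\left(8,4 + 7 \right)} \right)} = 3944 - - \frac{1}{8} \left(1 + 4 \left(- \frac{1}{8}\right)\right) = 3944 - \left(-1\right) \frac{1}{8} \left(1 + 4 \left(\left(-1\right) \frac{1}{8}\right)\right) = 3944 - - \frac{1 + 4 \left(- \frac{1}{8}\right)}{8} = 3944 - - \frac{1 - \frac{1}{2}}{8} = 3944 - \left(- \frac{1}{8}\right) \frac{1}{2} = 3944 - - \frac{1}{16} = 3944 + \frac{1}{16} = \frac{63105}{16}$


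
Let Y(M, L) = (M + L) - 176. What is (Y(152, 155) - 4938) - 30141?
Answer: -34948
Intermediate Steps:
Y(M, L) = -176 + L + M (Y(M, L) = (L + M) - 176 = -176 + L + M)
(Y(152, 155) - 4938) - 30141 = ((-176 + 155 + 152) - 4938) - 30141 = (131 - 4938) - 30141 = -4807 - 30141 = -34948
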